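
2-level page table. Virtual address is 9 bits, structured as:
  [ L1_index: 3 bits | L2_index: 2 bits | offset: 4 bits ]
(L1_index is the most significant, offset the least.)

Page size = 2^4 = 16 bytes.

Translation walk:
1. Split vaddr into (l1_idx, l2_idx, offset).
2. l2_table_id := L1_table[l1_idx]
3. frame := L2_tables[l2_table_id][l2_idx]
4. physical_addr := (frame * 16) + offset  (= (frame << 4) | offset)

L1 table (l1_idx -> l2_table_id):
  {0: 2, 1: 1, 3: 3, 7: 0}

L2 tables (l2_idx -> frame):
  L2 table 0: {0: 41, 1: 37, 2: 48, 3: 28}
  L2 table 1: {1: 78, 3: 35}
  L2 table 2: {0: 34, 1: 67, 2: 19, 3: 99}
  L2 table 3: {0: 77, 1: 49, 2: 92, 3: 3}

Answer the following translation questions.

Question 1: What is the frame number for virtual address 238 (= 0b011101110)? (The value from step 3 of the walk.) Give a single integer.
Answer: 92

Derivation:
vaddr = 238: l1_idx=3, l2_idx=2
L1[3] = 3; L2[3][2] = 92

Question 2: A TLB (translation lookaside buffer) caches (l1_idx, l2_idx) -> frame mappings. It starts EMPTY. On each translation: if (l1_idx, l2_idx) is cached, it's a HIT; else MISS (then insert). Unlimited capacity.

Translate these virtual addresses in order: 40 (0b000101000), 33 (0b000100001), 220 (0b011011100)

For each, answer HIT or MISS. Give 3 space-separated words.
vaddr=40: (0,2) not in TLB -> MISS, insert
vaddr=33: (0,2) in TLB -> HIT
vaddr=220: (3,1) not in TLB -> MISS, insert

Answer: MISS HIT MISS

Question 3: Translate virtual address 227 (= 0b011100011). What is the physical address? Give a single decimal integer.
Answer: 1475

Derivation:
vaddr = 227 = 0b011100011
Split: l1_idx=3, l2_idx=2, offset=3
L1[3] = 3
L2[3][2] = 92
paddr = 92 * 16 + 3 = 1475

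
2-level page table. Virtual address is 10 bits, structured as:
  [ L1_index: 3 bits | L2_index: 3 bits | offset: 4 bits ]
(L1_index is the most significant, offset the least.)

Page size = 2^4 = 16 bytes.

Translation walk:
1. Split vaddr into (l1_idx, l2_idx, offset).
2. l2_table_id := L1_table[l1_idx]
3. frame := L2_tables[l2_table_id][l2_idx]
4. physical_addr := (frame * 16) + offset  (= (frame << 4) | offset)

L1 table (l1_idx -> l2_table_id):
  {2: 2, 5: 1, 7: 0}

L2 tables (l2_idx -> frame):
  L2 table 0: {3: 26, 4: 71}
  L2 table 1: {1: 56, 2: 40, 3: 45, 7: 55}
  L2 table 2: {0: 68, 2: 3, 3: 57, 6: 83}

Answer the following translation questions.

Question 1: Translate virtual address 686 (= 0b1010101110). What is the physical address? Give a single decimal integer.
Answer: 654

Derivation:
vaddr = 686 = 0b1010101110
Split: l1_idx=5, l2_idx=2, offset=14
L1[5] = 1
L2[1][2] = 40
paddr = 40 * 16 + 14 = 654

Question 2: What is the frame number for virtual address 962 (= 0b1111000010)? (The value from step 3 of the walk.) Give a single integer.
vaddr = 962: l1_idx=7, l2_idx=4
L1[7] = 0; L2[0][4] = 71

Answer: 71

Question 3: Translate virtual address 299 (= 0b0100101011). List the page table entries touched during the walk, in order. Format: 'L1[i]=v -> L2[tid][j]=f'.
Answer: L1[2]=2 -> L2[2][2]=3

Derivation:
vaddr = 299 = 0b0100101011
Split: l1_idx=2, l2_idx=2, offset=11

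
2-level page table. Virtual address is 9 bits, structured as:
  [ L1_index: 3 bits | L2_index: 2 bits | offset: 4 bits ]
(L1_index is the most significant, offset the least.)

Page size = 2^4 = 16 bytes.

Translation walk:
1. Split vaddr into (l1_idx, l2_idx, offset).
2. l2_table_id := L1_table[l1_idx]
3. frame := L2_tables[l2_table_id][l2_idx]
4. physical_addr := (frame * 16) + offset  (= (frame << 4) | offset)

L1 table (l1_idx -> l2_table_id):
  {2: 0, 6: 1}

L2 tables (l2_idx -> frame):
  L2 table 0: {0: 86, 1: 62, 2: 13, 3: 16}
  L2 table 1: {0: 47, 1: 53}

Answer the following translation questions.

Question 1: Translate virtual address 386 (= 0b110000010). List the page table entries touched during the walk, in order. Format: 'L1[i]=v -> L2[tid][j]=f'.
Answer: L1[6]=1 -> L2[1][0]=47

Derivation:
vaddr = 386 = 0b110000010
Split: l1_idx=6, l2_idx=0, offset=2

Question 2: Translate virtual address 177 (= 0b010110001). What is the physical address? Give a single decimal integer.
vaddr = 177 = 0b010110001
Split: l1_idx=2, l2_idx=3, offset=1
L1[2] = 0
L2[0][3] = 16
paddr = 16 * 16 + 1 = 257

Answer: 257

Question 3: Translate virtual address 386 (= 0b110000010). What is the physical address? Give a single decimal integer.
Answer: 754

Derivation:
vaddr = 386 = 0b110000010
Split: l1_idx=6, l2_idx=0, offset=2
L1[6] = 1
L2[1][0] = 47
paddr = 47 * 16 + 2 = 754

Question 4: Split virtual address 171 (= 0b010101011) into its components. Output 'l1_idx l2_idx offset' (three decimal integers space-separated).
vaddr = 171 = 0b010101011
  top 3 bits -> l1_idx = 2
  next 2 bits -> l2_idx = 2
  bottom 4 bits -> offset = 11

Answer: 2 2 11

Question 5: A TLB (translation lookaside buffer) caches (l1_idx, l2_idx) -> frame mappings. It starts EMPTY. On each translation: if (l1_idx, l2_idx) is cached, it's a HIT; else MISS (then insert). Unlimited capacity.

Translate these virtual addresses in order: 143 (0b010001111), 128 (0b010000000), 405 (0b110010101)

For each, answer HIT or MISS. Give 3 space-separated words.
Answer: MISS HIT MISS

Derivation:
vaddr=143: (2,0) not in TLB -> MISS, insert
vaddr=128: (2,0) in TLB -> HIT
vaddr=405: (6,1) not in TLB -> MISS, insert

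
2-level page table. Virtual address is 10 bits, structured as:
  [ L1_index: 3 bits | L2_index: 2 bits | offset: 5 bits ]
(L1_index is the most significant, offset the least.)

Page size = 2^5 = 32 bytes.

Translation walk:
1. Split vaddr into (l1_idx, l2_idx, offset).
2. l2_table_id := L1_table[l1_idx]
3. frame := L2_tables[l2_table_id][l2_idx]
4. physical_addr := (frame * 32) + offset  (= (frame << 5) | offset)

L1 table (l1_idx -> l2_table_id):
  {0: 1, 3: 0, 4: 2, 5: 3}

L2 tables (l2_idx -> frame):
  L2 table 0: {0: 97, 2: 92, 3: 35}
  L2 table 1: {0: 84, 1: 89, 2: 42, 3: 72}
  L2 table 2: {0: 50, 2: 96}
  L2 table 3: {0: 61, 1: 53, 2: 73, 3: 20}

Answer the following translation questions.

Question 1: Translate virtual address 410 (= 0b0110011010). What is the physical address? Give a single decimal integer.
vaddr = 410 = 0b0110011010
Split: l1_idx=3, l2_idx=0, offset=26
L1[3] = 0
L2[0][0] = 97
paddr = 97 * 32 + 26 = 3130

Answer: 3130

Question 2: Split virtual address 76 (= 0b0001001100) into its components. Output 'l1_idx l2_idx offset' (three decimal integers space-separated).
Answer: 0 2 12

Derivation:
vaddr = 76 = 0b0001001100
  top 3 bits -> l1_idx = 0
  next 2 bits -> l2_idx = 2
  bottom 5 bits -> offset = 12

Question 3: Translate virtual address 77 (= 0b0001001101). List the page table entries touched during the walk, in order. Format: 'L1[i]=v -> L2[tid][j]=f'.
Answer: L1[0]=1 -> L2[1][2]=42

Derivation:
vaddr = 77 = 0b0001001101
Split: l1_idx=0, l2_idx=2, offset=13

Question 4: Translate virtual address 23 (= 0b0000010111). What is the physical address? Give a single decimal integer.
vaddr = 23 = 0b0000010111
Split: l1_idx=0, l2_idx=0, offset=23
L1[0] = 1
L2[1][0] = 84
paddr = 84 * 32 + 23 = 2711

Answer: 2711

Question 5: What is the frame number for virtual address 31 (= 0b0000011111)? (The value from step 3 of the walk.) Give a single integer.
Answer: 84

Derivation:
vaddr = 31: l1_idx=0, l2_idx=0
L1[0] = 1; L2[1][0] = 84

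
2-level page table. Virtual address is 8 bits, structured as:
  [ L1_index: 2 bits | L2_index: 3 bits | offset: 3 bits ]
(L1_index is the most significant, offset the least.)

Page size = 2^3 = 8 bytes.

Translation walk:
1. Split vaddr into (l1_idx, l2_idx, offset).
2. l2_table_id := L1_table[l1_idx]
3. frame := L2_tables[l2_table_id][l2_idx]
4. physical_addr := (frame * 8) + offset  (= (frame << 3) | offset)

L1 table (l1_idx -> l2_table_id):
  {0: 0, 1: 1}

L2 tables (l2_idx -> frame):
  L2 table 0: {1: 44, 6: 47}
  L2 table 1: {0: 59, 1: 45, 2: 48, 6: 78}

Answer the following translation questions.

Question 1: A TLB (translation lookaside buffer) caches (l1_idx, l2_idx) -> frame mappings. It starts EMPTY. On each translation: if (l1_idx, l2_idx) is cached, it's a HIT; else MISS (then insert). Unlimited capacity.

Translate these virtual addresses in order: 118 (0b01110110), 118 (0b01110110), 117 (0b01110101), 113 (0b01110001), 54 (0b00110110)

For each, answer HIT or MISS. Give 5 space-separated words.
vaddr=118: (1,6) not in TLB -> MISS, insert
vaddr=118: (1,6) in TLB -> HIT
vaddr=117: (1,6) in TLB -> HIT
vaddr=113: (1,6) in TLB -> HIT
vaddr=54: (0,6) not in TLB -> MISS, insert

Answer: MISS HIT HIT HIT MISS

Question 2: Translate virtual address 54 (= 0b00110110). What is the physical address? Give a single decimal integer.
Answer: 382

Derivation:
vaddr = 54 = 0b00110110
Split: l1_idx=0, l2_idx=6, offset=6
L1[0] = 0
L2[0][6] = 47
paddr = 47 * 8 + 6 = 382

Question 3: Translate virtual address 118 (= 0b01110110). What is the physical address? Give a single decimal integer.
vaddr = 118 = 0b01110110
Split: l1_idx=1, l2_idx=6, offset=6
L1[1] = 1
L2[1][6] = 78
paddr = 78 * 8 + 6 = 630

Answer: 630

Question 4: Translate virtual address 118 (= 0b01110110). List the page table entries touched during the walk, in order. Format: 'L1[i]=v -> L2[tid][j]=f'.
Answer: L1[1]=1 -> L2[1][6]=78

Derivation:
vaddr = 118 = 0b01110110
Split: l1_idx=1, l2_idx=6, offset=6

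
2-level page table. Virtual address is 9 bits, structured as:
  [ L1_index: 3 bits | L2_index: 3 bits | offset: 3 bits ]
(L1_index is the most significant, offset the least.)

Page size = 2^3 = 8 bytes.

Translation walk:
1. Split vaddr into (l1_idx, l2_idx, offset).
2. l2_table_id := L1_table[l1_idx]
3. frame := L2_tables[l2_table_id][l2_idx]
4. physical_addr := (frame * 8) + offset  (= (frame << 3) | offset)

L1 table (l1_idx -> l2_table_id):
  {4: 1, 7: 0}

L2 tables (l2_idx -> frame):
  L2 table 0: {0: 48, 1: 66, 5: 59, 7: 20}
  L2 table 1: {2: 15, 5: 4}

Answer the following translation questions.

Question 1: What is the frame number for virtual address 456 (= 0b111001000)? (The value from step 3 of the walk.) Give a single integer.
vaddr = 456: l1_idx=7, l2_idx=1
L1[7] = 0; L2[0][1] = 66

Answer: 66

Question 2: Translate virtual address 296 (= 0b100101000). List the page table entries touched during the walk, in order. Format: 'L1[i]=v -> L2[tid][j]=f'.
Answer: L1[4]=1 -> L2[1][5]=4

Derivation:
vaddr = 296 = 0b100101000
Split: l1_idx=4, l2_idx=5, offset=0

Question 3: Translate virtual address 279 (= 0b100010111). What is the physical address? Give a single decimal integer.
Answer: 127

Derivation:
vaddr = 279 = 0b100010111
Split: l1_idx=4, l2_idx=2, offset=7
L1[4] = 1
L2[1][2] = 15
paddr = 15 * 8 + 7 = 127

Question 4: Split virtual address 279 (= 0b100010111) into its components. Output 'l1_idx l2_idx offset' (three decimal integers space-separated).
vaddr = 279 = 0b100010111
  top 3 bits -> l1_idx = 4
  next 3 bits -> l2_idx = 2
  bottom 3 bits -> offset = 7

Answer: 4 2 7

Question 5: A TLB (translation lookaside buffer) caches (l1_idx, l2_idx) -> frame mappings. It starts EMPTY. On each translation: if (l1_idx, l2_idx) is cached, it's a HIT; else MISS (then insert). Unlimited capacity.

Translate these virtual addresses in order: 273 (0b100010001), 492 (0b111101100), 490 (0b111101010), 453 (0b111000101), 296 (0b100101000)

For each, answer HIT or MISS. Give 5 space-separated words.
Answer: MISS MISS HIT MISS MISS

Derivation:
vaddr=273: (4,2) not in TLB -> MISS, insert
vaddr=492: (7,5) not in TLB -> MISS, insert
vaddr=490: (7,5) in TLB -> HIT
vaddr=453: (7,0) not in TLB -> MISS, insert
vaddr=296: (4,5) not in TLB -> MISS, insert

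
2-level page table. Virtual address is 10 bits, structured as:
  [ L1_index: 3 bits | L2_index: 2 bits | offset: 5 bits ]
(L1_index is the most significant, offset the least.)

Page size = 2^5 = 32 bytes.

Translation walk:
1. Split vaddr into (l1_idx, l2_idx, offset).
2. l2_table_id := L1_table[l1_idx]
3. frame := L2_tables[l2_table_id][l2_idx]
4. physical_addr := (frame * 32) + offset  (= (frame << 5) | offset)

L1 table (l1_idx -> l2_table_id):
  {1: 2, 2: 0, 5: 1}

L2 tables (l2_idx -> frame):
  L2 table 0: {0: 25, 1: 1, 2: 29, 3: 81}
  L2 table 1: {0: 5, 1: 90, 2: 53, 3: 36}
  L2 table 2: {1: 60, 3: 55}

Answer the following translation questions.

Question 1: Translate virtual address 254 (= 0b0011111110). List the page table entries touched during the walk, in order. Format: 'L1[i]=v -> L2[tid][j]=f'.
Answer: L1[1]=2 -> L2[2][3]=55

Derivation:
vaddr = 254 = 0b0011111110
Split: l1_idx=1, l2_idx=3, offset=30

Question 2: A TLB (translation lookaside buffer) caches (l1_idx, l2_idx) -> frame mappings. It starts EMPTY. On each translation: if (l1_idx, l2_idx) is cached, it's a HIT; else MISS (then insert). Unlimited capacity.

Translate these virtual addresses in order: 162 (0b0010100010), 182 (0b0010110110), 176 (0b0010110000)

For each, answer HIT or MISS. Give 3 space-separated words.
vaddr=162: (1,1) not in TLB -> MISS, insert
vaddr=182: (1,1) in TLB -> HIT
vaddr=176: (1,1) in TLB -> HIT

Answer: MISS HIT HIT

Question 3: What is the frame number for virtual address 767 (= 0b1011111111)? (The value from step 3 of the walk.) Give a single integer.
vaddr = 767: l1_idx=5, l2_idx=3
L1[5] = 1; L2[1][3] = 36

Answer: 36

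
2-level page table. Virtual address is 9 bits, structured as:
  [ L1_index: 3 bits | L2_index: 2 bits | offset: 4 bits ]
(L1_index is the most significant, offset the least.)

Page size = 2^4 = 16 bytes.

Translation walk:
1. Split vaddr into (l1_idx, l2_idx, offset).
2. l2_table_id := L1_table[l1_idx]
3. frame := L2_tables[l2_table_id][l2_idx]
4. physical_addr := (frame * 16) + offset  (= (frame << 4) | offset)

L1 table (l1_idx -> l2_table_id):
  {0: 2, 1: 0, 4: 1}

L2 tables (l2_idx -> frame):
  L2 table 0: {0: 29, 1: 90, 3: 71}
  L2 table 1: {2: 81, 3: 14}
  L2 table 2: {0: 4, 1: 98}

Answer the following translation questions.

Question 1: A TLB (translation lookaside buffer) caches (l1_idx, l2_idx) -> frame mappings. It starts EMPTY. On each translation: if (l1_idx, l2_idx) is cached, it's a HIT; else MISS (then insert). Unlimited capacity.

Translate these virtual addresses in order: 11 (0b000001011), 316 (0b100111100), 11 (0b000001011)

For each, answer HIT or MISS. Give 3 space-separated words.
Answer: MISS MISS HIT

Derivation:
vaddr=11: (0,0) not in TLB -> MISS, insert
vaddr=316: (4,3) not in TLB -> MISS, insert
vaddr=11: (0,0) in TLB -> HIT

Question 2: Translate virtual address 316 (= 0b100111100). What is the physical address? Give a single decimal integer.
Answer: 236

Derivation:
vaddr = 316 = 0b100111100
Split: l1_idx=4, l2_idx=3, offset=12
L1[4] = 1
L2[1][3] = 14
paddr = 14 * 16 + 12 = 236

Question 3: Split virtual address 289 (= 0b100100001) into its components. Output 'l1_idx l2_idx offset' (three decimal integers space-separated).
vaddr = 289 = 0b100100001
  top 3 bits -> l1_idx = 4
  next 2 bits -> l2_idx = 2
  bottom 4 bits -> offset = 1

Answer: 4 2 1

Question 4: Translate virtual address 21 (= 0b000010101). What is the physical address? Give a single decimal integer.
vaddr = 21 = 0b000010101
Split: l1_idx=0, l2_idx=1, offset=5
L1[0] = 2
L2[2][1] = 98
paddr = 98 * 16 + 5 = 1573

Answer: 1573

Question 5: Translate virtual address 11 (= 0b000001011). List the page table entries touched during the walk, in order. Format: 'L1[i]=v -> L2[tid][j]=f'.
vaddr = 11 = 0b000001011
Split: l1_idx=0, l2_idx=0, offset=11

Answer: L1[0]=2 -> L2[2][0]=4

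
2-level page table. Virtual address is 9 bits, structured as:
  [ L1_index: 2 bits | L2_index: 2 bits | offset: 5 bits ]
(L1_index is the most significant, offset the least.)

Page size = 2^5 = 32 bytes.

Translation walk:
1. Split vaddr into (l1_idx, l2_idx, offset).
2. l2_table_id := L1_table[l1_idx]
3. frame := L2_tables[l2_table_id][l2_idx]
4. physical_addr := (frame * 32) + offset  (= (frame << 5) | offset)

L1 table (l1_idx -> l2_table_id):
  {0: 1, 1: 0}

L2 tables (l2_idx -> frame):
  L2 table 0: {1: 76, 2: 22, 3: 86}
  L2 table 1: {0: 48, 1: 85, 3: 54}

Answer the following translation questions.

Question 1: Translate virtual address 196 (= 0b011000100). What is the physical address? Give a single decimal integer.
vaddr = 196 = 0b011000100
Split: l1_idx=1, l2_idx=2, offset=4
L1[1] = 0
L2[0][2] = 22
paddr = 22 * 32 + 4 = 708

Answer: 708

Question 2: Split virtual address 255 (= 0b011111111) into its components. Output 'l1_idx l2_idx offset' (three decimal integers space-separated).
vaddr = 255 = 0b011111111
  top 2 bits -> l1_idx = 1
  next 2 bits -> l2_idx = 3
  bottom 5 bits -> offset = 31

Answer: 1 3 31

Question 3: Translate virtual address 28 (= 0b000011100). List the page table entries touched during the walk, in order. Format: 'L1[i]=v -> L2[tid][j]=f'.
Answer: L1[0]=1 -> L2[1][0]=48

Derivation:
vaddr = 28 = 0b000011100
Split: l1_idx=0, l2_idx=0, offset=28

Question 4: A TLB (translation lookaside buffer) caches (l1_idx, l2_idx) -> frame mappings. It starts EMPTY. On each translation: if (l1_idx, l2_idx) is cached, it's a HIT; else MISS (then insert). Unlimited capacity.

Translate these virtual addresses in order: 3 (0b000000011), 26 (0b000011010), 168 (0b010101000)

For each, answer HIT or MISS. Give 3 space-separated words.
Answer: MISS HIT MISS

Derivation:
vaddr=3: (0,0) not in TLB -> MISS, insert
vaddr=26: (0,0) in TLB -> HIT
vaddr=168: (1,1) not in TLB -> MISS, insert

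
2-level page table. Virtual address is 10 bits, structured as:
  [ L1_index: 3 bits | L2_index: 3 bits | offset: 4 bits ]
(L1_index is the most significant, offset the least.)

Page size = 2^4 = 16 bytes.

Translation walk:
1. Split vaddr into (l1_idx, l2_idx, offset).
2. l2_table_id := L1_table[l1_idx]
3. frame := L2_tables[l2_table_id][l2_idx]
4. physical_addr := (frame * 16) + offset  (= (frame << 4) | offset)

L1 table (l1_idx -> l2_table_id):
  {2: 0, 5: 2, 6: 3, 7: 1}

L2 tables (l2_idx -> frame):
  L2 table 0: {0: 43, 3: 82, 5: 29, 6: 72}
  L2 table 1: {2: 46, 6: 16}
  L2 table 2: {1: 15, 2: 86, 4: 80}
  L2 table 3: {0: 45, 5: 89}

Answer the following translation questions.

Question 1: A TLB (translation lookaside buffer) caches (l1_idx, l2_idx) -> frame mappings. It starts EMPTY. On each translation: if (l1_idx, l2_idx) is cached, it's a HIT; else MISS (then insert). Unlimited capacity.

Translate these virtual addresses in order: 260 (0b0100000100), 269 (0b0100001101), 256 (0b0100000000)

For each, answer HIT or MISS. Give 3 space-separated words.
vaddr=260: (2,0) not in TLB -> MISS, insert
vaddr=269: (2,0) in TLB -> HIT
vaddr=256: (2,0) in TLB -> HIT

Answer: MISS HIT HIT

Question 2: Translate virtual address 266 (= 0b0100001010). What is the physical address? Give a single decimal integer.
vaddr = 266 = 0b0100001010
Split: l1_idx=2, l2_idx=0, offset=10
L1[2] = 0
L2[0][0] = 43
paddr = 43 * 16 + 10 = 698

Answer: 698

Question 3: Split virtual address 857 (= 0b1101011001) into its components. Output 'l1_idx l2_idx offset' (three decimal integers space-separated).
Answer: 6 5 9

Derivation:
vaddr = 857 = 0b1101011001
  top 3 bits -> l1_idx = 6
  next 3 bits -> l2_idx = 5
  bottom 4 bits -> offset = 9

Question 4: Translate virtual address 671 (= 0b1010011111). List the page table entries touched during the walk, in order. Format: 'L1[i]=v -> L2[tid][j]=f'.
Answer: L1[5]=2 -> L2[2][1]=15

Derivation:
vaddr = 671 = 0b1010011111
Split: l1_idx=5, l2_idx=1, offset=15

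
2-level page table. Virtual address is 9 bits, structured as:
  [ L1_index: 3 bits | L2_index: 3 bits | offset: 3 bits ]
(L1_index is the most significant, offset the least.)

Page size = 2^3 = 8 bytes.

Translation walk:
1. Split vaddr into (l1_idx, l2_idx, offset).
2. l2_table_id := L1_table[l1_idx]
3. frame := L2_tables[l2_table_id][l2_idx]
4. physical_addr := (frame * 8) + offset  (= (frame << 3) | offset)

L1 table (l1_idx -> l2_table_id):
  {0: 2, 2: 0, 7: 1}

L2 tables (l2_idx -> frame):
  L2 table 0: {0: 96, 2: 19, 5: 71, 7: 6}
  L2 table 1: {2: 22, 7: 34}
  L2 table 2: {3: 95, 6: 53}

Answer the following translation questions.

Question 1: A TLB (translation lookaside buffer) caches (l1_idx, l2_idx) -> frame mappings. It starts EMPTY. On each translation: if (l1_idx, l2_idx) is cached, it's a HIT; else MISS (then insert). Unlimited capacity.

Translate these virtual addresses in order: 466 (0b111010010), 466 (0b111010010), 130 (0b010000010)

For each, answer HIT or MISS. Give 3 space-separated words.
Answer: MISS HIT MISS

Derivation:
vaddr=466: (7,2) not in TLB -> MISS, insert
vaddr=466: (7,2) in TLB -> HIT
vaddr=130: (2,0) not in TLB -> MISS, insert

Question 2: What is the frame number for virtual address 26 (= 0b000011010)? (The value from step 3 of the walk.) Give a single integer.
vaddr = 26: l1_idx=0, l2_idx=3
L1[0] = 2; L2[2][3] = 95

Answer: 95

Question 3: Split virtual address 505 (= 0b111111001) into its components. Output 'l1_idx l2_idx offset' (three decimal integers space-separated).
vaddr = 505 = 0b111111001
  top 3 bits -> l1_idx = 7
  next 3 bits -> l2_idx = 7
  bottom 3 bits -> offset = 1

Answer: 7 7 1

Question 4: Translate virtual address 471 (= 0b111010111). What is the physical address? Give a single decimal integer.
Answer: 183

Derivation:
vaddr = 471 = 0b111010111
Split: l1_idx=7, l2_idx=2, offset=7
L1[7] = 1
L2[1][2] = 22
paddr = 22 * 8 + 7 = 183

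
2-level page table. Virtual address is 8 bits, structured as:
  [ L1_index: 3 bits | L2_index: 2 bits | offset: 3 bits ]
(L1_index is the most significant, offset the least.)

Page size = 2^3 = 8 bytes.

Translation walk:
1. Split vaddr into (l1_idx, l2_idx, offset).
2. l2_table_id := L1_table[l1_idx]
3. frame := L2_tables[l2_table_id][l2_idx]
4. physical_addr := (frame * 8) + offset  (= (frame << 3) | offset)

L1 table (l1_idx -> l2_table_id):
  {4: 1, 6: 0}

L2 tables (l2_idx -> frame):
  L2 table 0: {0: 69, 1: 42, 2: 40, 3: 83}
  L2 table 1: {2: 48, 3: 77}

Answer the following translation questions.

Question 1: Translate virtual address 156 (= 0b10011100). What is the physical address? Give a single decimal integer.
Answer: 620

Derivation:
vaddr = 156 = 0b10011100
Split: l1_idx=4, l2_idx=3, offset=4
L1[4] = 1
L2[1][3] = 77
paddr = 77 * 8 + 4 = 620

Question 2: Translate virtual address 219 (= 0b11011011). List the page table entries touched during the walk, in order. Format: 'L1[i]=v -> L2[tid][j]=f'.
Answer: L1[6]=0 -> L2[0][3]=83

Derivation:
vaddr = 219 = 0b11011011
Split: l1_idx=6, l2_idx=3, offset=3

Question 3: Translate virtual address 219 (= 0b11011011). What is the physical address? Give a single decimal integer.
Answer: 667

Derivation:
vaddr = 219 = 0b11011011
Split: l1_idx=6, l2_idx=3, offset=3
L1[6] = 0
L2[0][3] = 83
paddr = 83 * 8 + 3 = 667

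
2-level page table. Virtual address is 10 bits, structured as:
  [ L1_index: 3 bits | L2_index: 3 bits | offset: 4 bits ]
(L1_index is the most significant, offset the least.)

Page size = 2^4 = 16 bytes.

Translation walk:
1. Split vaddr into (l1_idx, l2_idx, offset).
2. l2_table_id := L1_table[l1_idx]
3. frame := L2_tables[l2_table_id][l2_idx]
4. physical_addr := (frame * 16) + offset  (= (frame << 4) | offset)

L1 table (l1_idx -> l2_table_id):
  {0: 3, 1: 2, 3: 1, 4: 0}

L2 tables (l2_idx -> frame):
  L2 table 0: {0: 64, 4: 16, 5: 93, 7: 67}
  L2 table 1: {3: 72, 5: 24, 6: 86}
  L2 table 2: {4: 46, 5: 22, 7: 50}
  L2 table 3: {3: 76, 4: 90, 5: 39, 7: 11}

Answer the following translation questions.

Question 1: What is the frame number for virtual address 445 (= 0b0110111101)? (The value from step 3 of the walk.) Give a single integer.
vaddr = 445: l1_idx=3, l2_idx=3
L1[3] = 1; L2[1][3] = 72

Answer: 72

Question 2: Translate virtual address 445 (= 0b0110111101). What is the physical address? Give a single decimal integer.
vaddr = 445 = 0b0110111101
Split: l1_idx=3, l2_idx=3, offset=13
L1[3] = 1
L2[1][3] = 72
paddr = 72 * 16 + 13 = 1165

Answer: 1165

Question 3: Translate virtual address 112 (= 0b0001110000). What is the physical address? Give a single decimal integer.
Answer: 176

Derivation:
vaddr = 112 = 0b0001110000
Split: l1_idx=0, l2_idx=7, offset=0
L1[0] = 3
L2[3][7] = 11
paddr = 11 * 16 + 0 = 176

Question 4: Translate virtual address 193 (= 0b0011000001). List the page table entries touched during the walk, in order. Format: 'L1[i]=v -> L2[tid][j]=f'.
Answer: L1[1]=2 -> L2[2][4]=46

Derivation:
vaddr = 193 = 0b0011000001
Split: l1_idx=1, l2_idx=4, offset=1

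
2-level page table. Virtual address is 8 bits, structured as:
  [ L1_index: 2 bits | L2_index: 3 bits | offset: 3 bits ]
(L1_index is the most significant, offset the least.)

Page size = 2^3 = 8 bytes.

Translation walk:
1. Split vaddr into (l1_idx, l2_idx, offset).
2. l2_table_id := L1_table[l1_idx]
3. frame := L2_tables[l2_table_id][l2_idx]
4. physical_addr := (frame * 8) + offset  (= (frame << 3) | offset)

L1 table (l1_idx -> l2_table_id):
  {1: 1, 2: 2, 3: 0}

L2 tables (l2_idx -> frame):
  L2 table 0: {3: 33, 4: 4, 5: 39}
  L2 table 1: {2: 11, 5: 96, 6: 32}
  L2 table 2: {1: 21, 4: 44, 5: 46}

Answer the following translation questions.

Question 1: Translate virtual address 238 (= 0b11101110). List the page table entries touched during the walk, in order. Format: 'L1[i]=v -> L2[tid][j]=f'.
vaddr = 238 = 0b11101110
Split: l1_idx=3, l2_idx=5, offset=6

Answer: L1[3]=0 -> L2[0][5]=39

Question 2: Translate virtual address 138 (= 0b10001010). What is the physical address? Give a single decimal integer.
Answer: 170

Derivation:
vaddr = 138 = 0b10001010
Split: l1_idx=2, l2_idx=1, offset=2
L1[2] = 2
L2[2][1] = 21
paddr = 21 * 8 + 2 = 170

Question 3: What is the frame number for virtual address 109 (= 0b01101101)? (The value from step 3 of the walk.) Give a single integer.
vaddr = 109: l1_idx=1, l2_idx=5
L1[1] = 1; L2[1][5] = 96

Answer: 96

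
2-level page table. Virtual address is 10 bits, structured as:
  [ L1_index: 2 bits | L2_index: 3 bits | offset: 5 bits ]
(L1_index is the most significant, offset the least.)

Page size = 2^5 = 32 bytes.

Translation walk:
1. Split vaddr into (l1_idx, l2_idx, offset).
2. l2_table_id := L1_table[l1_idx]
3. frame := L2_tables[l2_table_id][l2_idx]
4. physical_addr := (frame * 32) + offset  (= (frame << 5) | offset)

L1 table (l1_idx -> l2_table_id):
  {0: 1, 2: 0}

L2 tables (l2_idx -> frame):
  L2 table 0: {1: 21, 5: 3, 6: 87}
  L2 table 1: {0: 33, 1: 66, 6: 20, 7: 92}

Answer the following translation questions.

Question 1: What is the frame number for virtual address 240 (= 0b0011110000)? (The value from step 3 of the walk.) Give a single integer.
vaddr = 240: l1_idx=0, l2_idx=7
L1[0] = 1; L2[1][7] = 92

Answer: 92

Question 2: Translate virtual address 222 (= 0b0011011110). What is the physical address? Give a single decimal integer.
Answer: 670

Derivation:
vaddr = 222 = 0b0011011110
Split: l1_idx=0, l2_idx=6, offset=30
L1[0] = 1
L2[1][6] = 20
paddr = 20 * 32 + 30 = 670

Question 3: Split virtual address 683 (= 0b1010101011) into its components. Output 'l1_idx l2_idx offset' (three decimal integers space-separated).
Answer: 2 5 11

Derivation:
vaddr = 683 = 0b1010101011
  top 2 bits -> l1_idx = 2
  next 3 bits -> l2_idx = 5
  bottom 5 bits -> offset = 11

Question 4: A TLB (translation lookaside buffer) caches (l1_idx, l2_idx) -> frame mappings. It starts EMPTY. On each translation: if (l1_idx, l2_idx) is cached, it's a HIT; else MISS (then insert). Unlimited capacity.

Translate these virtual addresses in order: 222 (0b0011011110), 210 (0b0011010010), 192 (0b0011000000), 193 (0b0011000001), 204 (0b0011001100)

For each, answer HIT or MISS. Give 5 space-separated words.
vaddr=222: (0,6) not in TLB -> MISS, insert
vaddr=210: (0,6) in TLB -> HIT
vaddr=192: (0,6) in TLB -> HIT
vaddr=193: (0,6) in TLB -> HIT
vaddr=204: (0,6) in TLB -> HIT

Answer: MISS HIT HIT HIT HIT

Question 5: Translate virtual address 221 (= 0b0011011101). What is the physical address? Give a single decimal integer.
vaddr = 221 = 0b0011011101
Split: l1_idx=0, l2_idx=6, offset=29
L1[0] = 1
L2[1][6] = 20
paddr = 20 * 32 + 29 = 669

Answer: 669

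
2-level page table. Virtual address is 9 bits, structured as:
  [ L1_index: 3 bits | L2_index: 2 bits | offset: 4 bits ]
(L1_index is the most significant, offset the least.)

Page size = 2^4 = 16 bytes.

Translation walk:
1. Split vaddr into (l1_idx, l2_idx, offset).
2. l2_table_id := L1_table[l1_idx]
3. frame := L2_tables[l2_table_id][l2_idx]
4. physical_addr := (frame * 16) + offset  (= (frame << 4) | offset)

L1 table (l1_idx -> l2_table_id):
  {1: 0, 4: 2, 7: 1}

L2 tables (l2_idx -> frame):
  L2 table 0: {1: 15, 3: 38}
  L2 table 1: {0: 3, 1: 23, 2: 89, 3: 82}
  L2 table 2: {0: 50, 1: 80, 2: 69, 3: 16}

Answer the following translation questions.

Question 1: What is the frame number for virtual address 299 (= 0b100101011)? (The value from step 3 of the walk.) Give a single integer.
Answer: 69

Derivation:
vaddr = 299: l1_idx=4, l2_idx=2
L1[4] = 2; L2[2][2] = 69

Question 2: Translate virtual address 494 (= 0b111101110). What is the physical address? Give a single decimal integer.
vaddr = 494 = 0b111101110
Split: l1_idx=7, l2_idx=2, offset=14
L1[7] = 1
L2[1][2] = 89
paddr = 89 * 16 + 14 = 1438

Answer: 1438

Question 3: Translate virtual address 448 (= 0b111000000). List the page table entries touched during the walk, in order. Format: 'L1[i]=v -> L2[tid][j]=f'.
vaddr = 448 = 0b111000000
Split: l1_idx=7, l2_idx=0, offset=0

Answer: L1[7]=1 -> L2[1][0]=3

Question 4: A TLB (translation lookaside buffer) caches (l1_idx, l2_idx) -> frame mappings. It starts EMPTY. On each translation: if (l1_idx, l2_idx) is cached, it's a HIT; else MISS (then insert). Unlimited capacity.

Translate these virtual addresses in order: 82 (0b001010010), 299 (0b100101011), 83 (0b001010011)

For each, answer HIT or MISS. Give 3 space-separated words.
vaddr=82: (1,1) not in TLB -> MISS, insert
vaddr=299: (4,2) not in TLB -> MISS, insert
vaddr=83: (1,1) in TLB -> HIT

Answer: MISS MISS HIT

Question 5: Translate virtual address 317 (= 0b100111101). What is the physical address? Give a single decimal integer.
Answer: 269

Derivation:
vaddr = 317 = 0b100111101
Split: l1_idx=4, l2_idx=3, offset=13
L1[4] = 2
L2[2][3] = 16
paddr = 16 * 16 + 13 = 269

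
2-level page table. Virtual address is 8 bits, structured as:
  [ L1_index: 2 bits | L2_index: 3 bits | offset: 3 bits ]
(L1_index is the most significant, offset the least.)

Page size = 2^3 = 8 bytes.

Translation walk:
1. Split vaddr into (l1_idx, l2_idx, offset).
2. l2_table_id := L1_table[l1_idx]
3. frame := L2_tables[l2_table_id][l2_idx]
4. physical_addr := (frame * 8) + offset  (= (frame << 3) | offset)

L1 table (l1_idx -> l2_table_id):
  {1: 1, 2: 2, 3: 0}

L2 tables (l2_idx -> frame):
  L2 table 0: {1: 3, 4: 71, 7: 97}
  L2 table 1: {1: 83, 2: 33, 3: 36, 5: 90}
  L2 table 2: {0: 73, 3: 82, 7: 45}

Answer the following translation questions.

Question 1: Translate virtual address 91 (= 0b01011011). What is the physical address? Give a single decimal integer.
vaddr = 91 = 0b01011011
Split: l1_idx=1, l2_idx=3, offset=3
L1[1] = 1
L2[1][3] = 36
paddr = 36 * 8 + 3 = 291

Answer: 291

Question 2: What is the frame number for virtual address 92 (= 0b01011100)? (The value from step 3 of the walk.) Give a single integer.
vaddr = 92: l1_idx=1, l2_idx=3
L1[1] = 1; L2[1][3] = 36

Answer: 36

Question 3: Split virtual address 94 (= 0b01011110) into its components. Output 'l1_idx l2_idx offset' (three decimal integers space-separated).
Answer: 1 3 6

Derivation:
vaddr = 94 = 0b01011110
  top 2 bits -> l1_idx = 1
  next 3 bits -> l2_idx = 3
  bottom 3 bits -> offset = 6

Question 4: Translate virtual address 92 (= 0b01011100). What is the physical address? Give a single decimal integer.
Answer: 292

Derivation:
vaddr = 92 = 0b01011100
Split: l1_idx=1, l2_idx=3, offset=4
L1[1] = 1
L2[1][3] = 36
paddr = 36 * 8 + 4 = 292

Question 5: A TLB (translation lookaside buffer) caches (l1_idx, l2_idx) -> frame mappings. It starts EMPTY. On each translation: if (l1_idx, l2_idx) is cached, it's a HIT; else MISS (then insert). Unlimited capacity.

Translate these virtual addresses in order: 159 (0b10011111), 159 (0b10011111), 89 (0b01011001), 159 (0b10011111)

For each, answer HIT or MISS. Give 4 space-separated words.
Answer: MISS HIT MISS HIT

Derivation:
vaddr=159: (2,3) not in TLB -> MISS, insert
vaddr=159: (2,3) in TLB -> HIT
vaddr=89: (1,3) not in TLB -> MISS, insert
vaddr=159: (2,3) in TLB -> HIT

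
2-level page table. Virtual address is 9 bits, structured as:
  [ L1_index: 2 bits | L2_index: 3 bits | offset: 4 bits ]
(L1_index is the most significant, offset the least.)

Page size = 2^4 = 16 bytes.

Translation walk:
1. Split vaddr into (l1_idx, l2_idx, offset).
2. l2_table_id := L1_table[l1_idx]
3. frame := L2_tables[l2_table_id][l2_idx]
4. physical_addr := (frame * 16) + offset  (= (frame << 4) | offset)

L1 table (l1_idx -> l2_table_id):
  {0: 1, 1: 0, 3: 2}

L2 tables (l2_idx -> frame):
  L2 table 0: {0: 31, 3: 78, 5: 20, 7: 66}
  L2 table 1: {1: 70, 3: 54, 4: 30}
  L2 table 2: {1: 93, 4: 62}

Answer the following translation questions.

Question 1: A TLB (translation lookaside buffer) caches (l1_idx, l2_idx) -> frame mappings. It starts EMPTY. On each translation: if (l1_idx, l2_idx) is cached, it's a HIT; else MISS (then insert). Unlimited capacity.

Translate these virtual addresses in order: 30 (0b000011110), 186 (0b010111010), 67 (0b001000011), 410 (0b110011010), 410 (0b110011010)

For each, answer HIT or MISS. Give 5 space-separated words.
vaddr=30: (0,1) not in TLB -> MISS, insert
vaddr=186: (1,3) not in TLB -> MISS, insert
vaddr=67: (0,4) not in TLB -> MISS, insert
vaddr=410: (3,1) not in TLB -> MISS, insert
vaddr=410: (3,1) in TLB -> HIT

Answer: MISS MISS MISS MISS HIT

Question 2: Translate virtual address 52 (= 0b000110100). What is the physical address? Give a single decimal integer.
Answer: 868

Derivation:
vaddr = 52 = 0b000110100
Split: l1_idx=0, l2_idx=3, offset=4
L1[0] = 1
L2[1][3] = 54
paddr = 54 * 16 + 4 = 868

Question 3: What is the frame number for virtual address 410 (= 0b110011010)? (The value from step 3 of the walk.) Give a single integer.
vaddr = 410: l1_idx=3, l2_idx=1
L1[3] = 2; L2[2][1] = 93

Answer: 93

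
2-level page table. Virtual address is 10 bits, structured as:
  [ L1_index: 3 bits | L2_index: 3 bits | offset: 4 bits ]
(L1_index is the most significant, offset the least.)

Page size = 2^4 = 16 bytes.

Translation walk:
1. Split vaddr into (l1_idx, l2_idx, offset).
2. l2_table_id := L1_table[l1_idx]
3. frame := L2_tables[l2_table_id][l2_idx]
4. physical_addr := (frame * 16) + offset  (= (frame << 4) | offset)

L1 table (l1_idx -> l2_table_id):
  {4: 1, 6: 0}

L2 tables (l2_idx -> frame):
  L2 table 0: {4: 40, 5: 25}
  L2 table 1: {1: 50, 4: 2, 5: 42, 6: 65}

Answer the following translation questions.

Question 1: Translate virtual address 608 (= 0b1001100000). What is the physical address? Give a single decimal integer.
vaddr = 608 = 0b1001100000
Split: l1_idx=4, l2_idx=6, offset=0
L1[4] = 1
L2[1][6] = 65
paddr = 65 * 16 + 0 = 1040

Answer: 1040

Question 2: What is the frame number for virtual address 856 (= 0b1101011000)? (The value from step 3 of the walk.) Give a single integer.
Answer: 25

Derivation:
vaddr = 856: l1_idx=6, l2_idx=5
L1[6] = 0; L2[0][5] = 25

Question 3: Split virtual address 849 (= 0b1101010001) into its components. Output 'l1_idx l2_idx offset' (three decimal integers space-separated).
Answer: 6 5 1

Derivation:
vaddr = 849 = 0b1101010001
  top 3 bits -> l1_idx = 6
  next 3 bits -> l2_idx = 5
  bottom 4 bits -> offset = 1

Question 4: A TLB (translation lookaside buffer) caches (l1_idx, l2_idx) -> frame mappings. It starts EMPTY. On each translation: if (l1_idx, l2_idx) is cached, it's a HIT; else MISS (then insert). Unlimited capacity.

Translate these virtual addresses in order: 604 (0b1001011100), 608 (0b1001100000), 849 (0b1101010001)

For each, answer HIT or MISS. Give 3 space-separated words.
vaddr=604: (4,5) not in TLB -> MISS, insert
vaddr=608: (4,6) not in TLB -> MISS, insert
vaddr=849: (6,5) not in TLB -> MISS, insert

Answer: MISS MISS MISS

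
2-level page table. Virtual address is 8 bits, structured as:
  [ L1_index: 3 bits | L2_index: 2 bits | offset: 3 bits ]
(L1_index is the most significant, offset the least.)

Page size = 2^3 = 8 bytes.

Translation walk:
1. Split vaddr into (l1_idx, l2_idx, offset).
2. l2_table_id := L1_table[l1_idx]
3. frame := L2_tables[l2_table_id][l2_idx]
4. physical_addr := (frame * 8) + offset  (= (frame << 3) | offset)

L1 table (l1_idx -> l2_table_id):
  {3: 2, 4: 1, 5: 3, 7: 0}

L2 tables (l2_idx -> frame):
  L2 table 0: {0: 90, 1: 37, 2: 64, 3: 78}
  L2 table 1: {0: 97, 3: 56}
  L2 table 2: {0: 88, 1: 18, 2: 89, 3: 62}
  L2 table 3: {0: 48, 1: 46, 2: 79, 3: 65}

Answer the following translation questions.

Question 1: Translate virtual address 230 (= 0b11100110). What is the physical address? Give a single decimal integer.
vaddr = 230 = 0b11100110
Split: l1_idx=7, l2_idx=0, offset=6
L1[7] = 0
L2[0][0] = 90
paddr = 90 * 8 + 6 = 726

Answer: 726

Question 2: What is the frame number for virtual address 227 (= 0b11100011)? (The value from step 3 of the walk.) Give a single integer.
vaddr = 227: l1_idx=7, l2_idx=0
L1[7] = 0; L2[0][0] = 90

Answer: 90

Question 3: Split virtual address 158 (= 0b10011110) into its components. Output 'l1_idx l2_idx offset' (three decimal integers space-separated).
vaddr = 158 = 0b10011110
  top 3 bits -> l1_idx = 4
  next 2 bits -> l2_idx = 3
  bottom 3 bits -> offset = 6

Answer: 4 3 6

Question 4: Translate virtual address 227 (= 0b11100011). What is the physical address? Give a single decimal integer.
Answer: 723

Derivation:
vaddr = 227 = 0b11100011
Split: l1_idx=7, l2_idx=0, offset=3
L1[7] = 0
L2[0][0] = 90
paddr = 90 * 8 + 3 = 723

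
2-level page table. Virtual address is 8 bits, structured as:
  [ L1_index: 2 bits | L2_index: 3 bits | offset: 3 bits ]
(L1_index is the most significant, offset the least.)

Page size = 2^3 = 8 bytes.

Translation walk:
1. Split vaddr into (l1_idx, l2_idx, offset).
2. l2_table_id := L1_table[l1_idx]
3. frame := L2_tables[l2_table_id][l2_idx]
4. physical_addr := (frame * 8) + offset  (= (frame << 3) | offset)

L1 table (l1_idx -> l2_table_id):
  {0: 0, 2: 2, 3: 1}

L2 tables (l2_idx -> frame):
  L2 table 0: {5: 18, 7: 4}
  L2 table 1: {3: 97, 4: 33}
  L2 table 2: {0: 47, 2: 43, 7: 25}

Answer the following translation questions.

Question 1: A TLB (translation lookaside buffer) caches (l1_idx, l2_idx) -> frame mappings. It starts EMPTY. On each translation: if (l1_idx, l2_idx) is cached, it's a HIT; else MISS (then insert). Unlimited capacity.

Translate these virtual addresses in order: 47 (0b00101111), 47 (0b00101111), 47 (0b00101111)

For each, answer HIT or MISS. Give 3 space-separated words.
Answer: MISS HIT HIT

Derivation:
vaddr=47: (0,5) not in TLB -> MISS, insert
vaddr=47: (0,5) in TLB -> HIT
vaddr=47: (0,5) in TLB -> HIT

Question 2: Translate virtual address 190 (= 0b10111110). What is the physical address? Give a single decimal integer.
Answer: 206

Derivation:
vaddr = 190 = 0b10111110
Split: l1_idx=2, l2_idx=7, offset=6
L1[2] = 2
L2[2][7] = 25
paddr = 25 * 8 + 6 = 206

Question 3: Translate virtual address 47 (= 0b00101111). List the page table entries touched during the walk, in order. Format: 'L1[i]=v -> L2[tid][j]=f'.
vaddr = 47 = 0b00101111
Split: l1_idx=0, l2_idx=5, offset=7

Answer: L1[0]=0 -> L2[0][5]=18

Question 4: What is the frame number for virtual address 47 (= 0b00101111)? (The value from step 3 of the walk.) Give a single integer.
Answer: 18

Derivation:
vaddr = 47: l1_idx=0, l2_idx=5
L1[0] = 0; L2[0][5] = 18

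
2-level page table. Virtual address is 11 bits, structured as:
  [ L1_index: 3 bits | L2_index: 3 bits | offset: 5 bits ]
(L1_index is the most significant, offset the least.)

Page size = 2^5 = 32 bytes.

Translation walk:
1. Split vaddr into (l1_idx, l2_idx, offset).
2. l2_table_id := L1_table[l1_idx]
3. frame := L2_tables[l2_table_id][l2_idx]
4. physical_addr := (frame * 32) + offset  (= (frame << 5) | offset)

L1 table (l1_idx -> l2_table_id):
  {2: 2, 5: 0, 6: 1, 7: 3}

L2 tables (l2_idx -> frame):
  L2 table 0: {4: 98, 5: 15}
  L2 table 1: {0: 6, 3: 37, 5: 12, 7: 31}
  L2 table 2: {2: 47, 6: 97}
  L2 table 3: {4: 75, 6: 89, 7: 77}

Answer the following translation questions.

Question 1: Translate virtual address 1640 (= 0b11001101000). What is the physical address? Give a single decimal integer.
vaddr = 1640 = 0b11001101000
Split: l1_idx=6, l2_idx=3, offset=8
L1[6] = 1
L2[1][3] = 37
paddr = 37 * 32 + 8 = 1192

Answer: 1192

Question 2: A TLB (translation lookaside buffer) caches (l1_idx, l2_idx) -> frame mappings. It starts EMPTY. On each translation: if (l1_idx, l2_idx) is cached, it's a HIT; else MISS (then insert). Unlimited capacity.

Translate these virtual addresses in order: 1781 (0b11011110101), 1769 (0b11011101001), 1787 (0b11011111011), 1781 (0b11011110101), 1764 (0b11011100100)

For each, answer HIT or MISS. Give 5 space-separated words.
vaddr=1781: (6,7) not in TLB -> MISS, insert
vaddr=1769: (6,7) in TLB -> HIT
vaddr=1787: (6,7) in TLB -> HIT
vaddr=1781: (6,7) in TLB -> HIT
vaddr=1764: (6,7) in TLB -> HIT

Answer: MISS HIT HIT HIT HIT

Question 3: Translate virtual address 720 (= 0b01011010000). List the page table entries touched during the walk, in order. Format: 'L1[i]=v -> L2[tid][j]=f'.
vaddr = 720 = 0b01011010000
Split: l1_idx=2, l2_idx=6, offset=16

Answer: L1[2]=2 -> L2[2][6]=97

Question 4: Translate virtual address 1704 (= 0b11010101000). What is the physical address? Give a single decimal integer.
vaddr = 1704 = 0b11010101000
Split: l1_idx=6, l2_idx=5, offset=8
L1[6] = 1
L2[1][5] = 12
paddr = 12 * 32 + 8 = 392

Answer: 392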